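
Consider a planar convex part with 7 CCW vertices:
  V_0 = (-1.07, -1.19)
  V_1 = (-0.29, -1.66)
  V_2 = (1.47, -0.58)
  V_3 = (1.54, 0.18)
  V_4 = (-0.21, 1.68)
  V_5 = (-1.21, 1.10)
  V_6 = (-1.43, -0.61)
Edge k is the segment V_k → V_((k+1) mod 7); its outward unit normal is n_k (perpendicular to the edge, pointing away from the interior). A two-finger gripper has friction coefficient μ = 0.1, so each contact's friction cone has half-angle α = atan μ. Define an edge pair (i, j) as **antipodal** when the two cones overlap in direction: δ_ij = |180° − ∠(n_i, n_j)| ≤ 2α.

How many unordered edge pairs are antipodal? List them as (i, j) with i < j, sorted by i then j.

count = 3; pairs: (0,3), (1,4), (2,5)

α = atan 0.1 = 5.71°;  2α = 11.42°
n_0 = (-0.5161, -0.8565)
n_1 = (+0.5230, -0.8523)
n_2 = (+0.9958, -0.0917)
n_3 = (+0.6508, +0.7593)
n_4 = (-0.5017, +0.8650)
n_5 = (-0.9918, +0.1276)
n_6 = (-0.8496, -0.5274)
  (0,1): δ = 117.39°  ·
  (0,2): δ = 64.19°  ·
  (0,3): δ = 9.53°  ✓
  (0,4): δ = 61.19°  ·
  (0,5): δ = 113.74°  ·
  (0,6): δ = 152.90°  ·
  (1,2): δ = 126.80°  ·
  (1,3): δ = 72.14°  ·
  (1,4): δ = 1.42°  ✓
  (1,5): δ = 51.13°  ·
  (1,6): δ = 90.29°  ·
  (2,3): δ = 125.34°  ·
  (2,4): δ = 54.62°  ·
  (2,5): δ = 2.07°  ✓
  (2,6): δ = 37.09°  ·
  (3,4): δ = 109.28°  ·
  (3,5): δ = 56.73°  ·
  (3,6): δ = 17.57°  ·
  (4,5): δ = 127.44°  ·
  (4,6): δ = 88.29°  ·
  (5,6): δ = 140.84°  ·
antipodal pairs: 3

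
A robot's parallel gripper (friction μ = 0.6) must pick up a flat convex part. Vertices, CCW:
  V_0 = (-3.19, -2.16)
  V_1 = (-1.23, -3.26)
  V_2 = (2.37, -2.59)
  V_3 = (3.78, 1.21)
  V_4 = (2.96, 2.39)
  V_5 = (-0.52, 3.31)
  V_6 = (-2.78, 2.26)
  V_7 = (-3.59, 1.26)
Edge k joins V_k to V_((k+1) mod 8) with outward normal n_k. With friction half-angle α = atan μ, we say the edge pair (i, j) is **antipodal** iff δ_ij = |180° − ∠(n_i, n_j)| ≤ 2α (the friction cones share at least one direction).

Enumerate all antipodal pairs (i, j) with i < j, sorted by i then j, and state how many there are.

α = atan 0.6 = 30.96°;  2α = 61.93°
n_0 = (-0.4894, -0.8721)
n_1 = (+0.1830, -0.9831)
n_2 = (+0.9375, -0.3479)
n_3 = (+0.8212, +0.5707)
n_4 = (+0.2556, +0.9668)
n_5 = (-0.4213, +0.9069)
n_6 = (-0.7771, +0.6294)
n_7 = (-0.9932, -0.1162)
  (0,1): δ = 140.16°  ·
  (0,2): δ = 81.06°  ·
  (0,3): δ = 25.90°  ✓
  (0,4): δ = 14.49°  ✓
  (0,5): δ = 54.22°  ✓
  (0,6): δ = 80.29°  ·
  (0,7): δ = 125.97°  ·
  (1,2): δ = 120.90°  ·
  (1,3): δ = 65.75°  ·
  (1,4): δ = 25.35°  ✓
  (1,5): δ = 14.38°  ✓
  (1,6): δ = 40.45°  ✓
  (1,7): δ = 86.13°  ·
  (2,3): δ = 124.85°  ·
  (2,4): δ = 84.45°  ·
  (2,5): δ = 44.72°  ✓
  (2,6): δ = 18.65°  ✓
  (2,7): δ = 27.03°  ✓
  (3,4): δ = 139.60°  ·
  (3,5): δ = 99.88°  ·
  (3,6): δ = 73.80°  ·
  (3,7): δ = 28.13°  ✓
  (4,5): δ = 140.27°  ·
  (4,6): δ = 114.20°  ·
  (4,7): δ = 68.52°  ·
  (5,6): δ = 153.93°  ·
  (5,7): δ = 108.25°  ·
  (6,7): δ = 134.32°  ·
antipodal pairs: 10

count = 10; pairs: (0,3), (0,4), (0,5), (1,4), (1,5), (1,6), (2,5), (2,6), (2,7), (3,7)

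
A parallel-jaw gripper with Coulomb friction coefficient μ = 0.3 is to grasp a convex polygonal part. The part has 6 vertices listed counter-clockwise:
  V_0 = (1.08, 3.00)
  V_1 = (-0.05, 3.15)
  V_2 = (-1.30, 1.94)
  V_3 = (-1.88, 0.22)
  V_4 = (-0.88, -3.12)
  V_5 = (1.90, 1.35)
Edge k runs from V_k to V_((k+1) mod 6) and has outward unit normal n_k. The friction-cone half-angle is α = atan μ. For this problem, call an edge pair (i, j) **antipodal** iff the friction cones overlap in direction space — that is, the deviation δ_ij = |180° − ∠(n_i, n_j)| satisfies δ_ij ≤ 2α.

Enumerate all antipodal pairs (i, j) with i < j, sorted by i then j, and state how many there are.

count = 3; pairs: (1,4), (2,4), (3,5)

α = atan 0.3 = 16.70°;  2α = 33.40°
n_0 = (+0.1316, +0.9913)
n_1 = (-0.6955, +0.7185)
n_2 = (-0.9476, +0.3195)
n_3 = (-0.9580, -0.2868)
n_4 = (+0.8492, -0.5281)
n_5 = (+0.8955, +0.4450)
  (0,1): δ = 128.37°  ·
  (0,2): δ = 101.07°  ·
  (0,3): δ = 65.77°  ·
  (0,4): δ = 65.68°  ·
  (0,5): δ = 123.99°  ·
  (1,2): δ = 152.70°  ·
  (1,3): δ = 117.40°  ·
  (1,4): δ = 14.05°  ✓
  (1,5): δ = 72.36°  ·
  (2,3): δ = 144.70°  ·
  (2,4): δ = 13.24°  ✓
  (2,5): δ = 45.06°  ·
  (3,4): δ = 48.55°  ·
  (3,5): δ = 9.76°  ✓
  (4,5): δ = 121.70°  ·
antipodal pairs: 3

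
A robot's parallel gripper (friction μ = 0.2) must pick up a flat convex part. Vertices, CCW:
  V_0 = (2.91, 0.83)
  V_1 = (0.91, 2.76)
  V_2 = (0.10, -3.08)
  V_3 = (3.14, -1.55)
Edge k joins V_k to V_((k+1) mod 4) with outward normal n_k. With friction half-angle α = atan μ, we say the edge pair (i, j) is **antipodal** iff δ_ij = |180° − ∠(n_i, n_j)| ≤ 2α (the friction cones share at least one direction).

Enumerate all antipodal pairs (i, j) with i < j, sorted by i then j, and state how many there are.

α = atan 0.2 = 11.31°;  2α = 22.62°
n_0 = (+0.6944, +0.7196)
n_1 = (-0.9905, +0.1374)
n_2 = (+0.4496, -0.8932)
n_3 = (+0.9954, +0.0962)
  (0,1): δ = 53.92°  ·
  (0,2): δ = 70.70°  ·
  (0,3): δ = 139.50°  ·
  (1,2): δ = 55.39°  ·
  (1,3): δ = 13.42°  ✓
  (2,3): δ = 111.20°  ·
antipodal pairs: 1

count = 1; pairs: (1,3)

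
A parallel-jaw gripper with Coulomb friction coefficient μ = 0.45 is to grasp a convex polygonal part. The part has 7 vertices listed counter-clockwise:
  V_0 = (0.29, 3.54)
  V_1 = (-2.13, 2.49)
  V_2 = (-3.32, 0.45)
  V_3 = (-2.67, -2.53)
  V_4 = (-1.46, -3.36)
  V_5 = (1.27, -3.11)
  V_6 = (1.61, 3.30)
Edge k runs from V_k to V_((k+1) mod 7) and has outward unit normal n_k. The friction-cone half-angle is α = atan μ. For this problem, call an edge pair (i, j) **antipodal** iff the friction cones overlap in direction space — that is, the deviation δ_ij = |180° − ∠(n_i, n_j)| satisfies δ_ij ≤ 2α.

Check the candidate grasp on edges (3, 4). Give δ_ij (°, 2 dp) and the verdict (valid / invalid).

δ = 140.32°, invalid

α = atan 0.45 = 24.23°;  2α = 48.46°
edge 3: e_3 = (+1.21, -0.83);  n_3 = (-0.5657, -0.8246)
edge 4: e_4 = (+2.73, +0.25);  n_4 = (+0.0912, -0.9958)
∠(n_3, n_4) = 39.68°
δ = |180° − 39.68°| = 140.32°
140.32° > 2α = 48.46°  →  invalid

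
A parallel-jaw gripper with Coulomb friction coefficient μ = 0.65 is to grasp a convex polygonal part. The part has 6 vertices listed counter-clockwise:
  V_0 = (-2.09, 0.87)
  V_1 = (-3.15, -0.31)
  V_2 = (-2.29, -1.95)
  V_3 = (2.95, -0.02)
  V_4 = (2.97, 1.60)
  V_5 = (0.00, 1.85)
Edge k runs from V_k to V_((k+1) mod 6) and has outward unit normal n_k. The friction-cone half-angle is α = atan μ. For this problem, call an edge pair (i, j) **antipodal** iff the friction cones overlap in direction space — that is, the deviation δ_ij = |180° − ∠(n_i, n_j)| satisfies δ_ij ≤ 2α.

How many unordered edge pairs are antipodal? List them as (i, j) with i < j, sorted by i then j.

count = 7; pairs: (0,2), (0,3), (1,3), (1,4), (2,4), (2,5), (3,5)

α = atan 0.65 = 33.02°;  2α = 66.05°
n_0 = (-0.7439, +0.6683)
n_1 = (-0.8856, -0.4644)
n_2 = (+0.3456, -0.9384)
n_3 = (+0.9999, -0.0123)
n_4 = (+0.0839, +0.9965)
n_5 = (-0.4245, +0.9054)
  (0,1): δ = 110.39°  ·
  (0,2): δ = 27.85°  ✓
  (0,3): δ = 41.23°  ✓
  (0,4): δ = 127.12°  ·
  (0,5): δ = 157.06°  ·
  (1,2): δ = 97.45°  ·
  (1,3): δ = 28.38°  ✓
  (1,4): δ = 57.52°  ✓
  (1,5): δ = 87.45°  ·
  (2,3): δ = 110.93°  ·
  (2,4): δ = 25.03°  ✓
  (2,5): δ = 4.90°  ✓
  (3,4): δ = 94.10°  ·
  (3,5): δ = 64.17°  ✓
  (4,5): δ = 150.07°  ·
antipodal pairs: 7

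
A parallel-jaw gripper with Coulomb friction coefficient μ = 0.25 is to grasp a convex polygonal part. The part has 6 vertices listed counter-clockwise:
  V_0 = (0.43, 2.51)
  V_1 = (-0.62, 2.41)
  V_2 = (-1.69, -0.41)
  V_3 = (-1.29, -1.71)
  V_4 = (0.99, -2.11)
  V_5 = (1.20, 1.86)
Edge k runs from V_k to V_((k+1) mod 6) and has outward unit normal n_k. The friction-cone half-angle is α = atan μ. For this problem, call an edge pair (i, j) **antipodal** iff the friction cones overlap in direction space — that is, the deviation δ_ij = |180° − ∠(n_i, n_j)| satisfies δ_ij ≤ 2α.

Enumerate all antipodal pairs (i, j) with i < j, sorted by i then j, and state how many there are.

α = atan 0.25 = 14.04°;  2α = 28.07°
n_0 = (-0.0948, +0.9955)
n_1 = (-0.9350, +0.3548)
n_2 = (-0.9558, -0.2941)
n_3 = (-0.1728, -0.9850)
n_4 = (+0.9986, -0.0528)
n_5 = (+0.6451, +0.7641)
  (0,1): δ = 116.22°  ·
  (0,2): δ = 78.34°  ·
  (0,3): δ = 15.39°  ✓
  (0,4): δ = 81.53°  ·
  (0,5): δ = 134.39°  ·
  (1,2): δ = 142.12°  ·
  (1,3): δ = 79.17°  ·
  (1,4): δ = 17.75°  ✓
  (1,5): δ = 70.61°  ·
  (2,3): δ = 117.05°  ·
  (2,4): δ = 20.13°  ✓
  (2,5): δ = 32.73°  ·
  (3,4): δ = 83.08°  ·
  (3,5): δ = 30.22°  ·
  (4,5): δ = 127.14°  ·
antipodal pairs: 3

count = 3; pairs: (0,3), (1,4), (2,4)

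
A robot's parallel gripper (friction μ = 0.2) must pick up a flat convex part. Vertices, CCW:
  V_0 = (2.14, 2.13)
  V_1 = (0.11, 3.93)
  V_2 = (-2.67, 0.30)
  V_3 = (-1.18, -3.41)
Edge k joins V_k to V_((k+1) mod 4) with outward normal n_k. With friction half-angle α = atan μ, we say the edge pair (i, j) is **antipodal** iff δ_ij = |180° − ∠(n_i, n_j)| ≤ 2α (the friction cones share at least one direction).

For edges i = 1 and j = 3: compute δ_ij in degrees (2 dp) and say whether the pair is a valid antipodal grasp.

δ = 6.51°, valid

α = atan 0.2 = 11.31°;  2α = 22.62°
edge 1: e_1 = (-2.78, -3.63);  n_1 = (-0.7939, +0.6080)
edge 3: e_3 = (+3.32, +5.54);  n_3 = (+0.8578, -0.5140)
∠(n_1, n_3) = 173.49°
δ = |180° − 173.49°| = 6.51°
6.51° ≤ 2α = 22.62°  →  valid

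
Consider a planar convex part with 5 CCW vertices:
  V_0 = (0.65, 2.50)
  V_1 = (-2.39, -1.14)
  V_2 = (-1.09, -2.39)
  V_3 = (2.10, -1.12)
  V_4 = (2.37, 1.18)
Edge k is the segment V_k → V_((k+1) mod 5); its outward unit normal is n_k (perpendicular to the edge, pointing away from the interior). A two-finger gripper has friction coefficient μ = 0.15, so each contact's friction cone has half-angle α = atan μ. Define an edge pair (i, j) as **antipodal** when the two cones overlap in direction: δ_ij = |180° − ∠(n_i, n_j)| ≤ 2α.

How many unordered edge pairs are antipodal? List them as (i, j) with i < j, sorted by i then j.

α = atan 0.15 = 8.53°;  2α = 17.06°
n_0 = (-0.7675, +0.6410)
n_1 = (-0.6931, -0.7208)
n_2 = (+0.3699, -0.9291)
n_3 = (+0.9932, -0.1166)
n_4 = (+0.6088, +0.7933)
  (0,1): δ = 94.01°  ·
  (0,2): δ = 28.42°  ·
  (0,3): δ = 33.17°  ·
  (0,4): δ = 92.36°  ·
  (1,2): δ = 114.41°  ·
  (1,3): δ = 52.82°  ·
  (1,4): δ = 6.37°  ✓
  (2,3): δ = 118.40°  ·
  (2,4): δ = 59.21°  ·
  (3,4): δ = 120.81°  ·
antipodal pairs: 1

count = 1; pairs: (1,4)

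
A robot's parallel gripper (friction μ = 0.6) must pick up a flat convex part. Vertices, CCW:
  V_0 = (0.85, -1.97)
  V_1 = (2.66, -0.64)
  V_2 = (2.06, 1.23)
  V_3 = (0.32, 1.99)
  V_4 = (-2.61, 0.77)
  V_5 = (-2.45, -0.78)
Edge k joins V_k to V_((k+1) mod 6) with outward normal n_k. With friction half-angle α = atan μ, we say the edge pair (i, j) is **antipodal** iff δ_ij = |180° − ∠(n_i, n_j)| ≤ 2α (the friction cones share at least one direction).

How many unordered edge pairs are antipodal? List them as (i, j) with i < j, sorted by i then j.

count = 8; pairs: (0,2), (0,3), (0,4), (1,4), (1,5), (2,4), (2,5), (3,5)

α = atan 0.6 = 30.96°;  2α = 61.93°
n_0 = (+0.5921, -0.8058)
n_1 = (+0.9522, +0.3055)
n_2 = (+0.4003, +0.9164)
n_3 = (-0.3844, +0.9232)
n_4 = (-0.9947, -0.1027)
n_5 = (-0.3392, -0.9407)
  (0,1): δ = 108.52°  ·
  (0,2): δ = 59.90°  ✓
  (0,3): δ = 13.70°  ✓
  (0,4): δ = 59.58°  ✓
  (0,5): δ = 123.86°  ·
  (1,2): δ = 131.38°  ·
  (1,3): δ = 85.18°  ·
  (1,4): δ = 11.90°  ✓
  (1,5): δ = 52.38°  ✓
  (2,3): δ = 133.80°  ·
  (2,4): δ = 60.51°  ✓
  (2,5): δ = 3.77°  ✓
  (3,4): δ = 106.71°  ·
  (3,5): δ = 42.44°  ✓
  (4,5): δ = 115.72°  ·
antipodal pairs: 8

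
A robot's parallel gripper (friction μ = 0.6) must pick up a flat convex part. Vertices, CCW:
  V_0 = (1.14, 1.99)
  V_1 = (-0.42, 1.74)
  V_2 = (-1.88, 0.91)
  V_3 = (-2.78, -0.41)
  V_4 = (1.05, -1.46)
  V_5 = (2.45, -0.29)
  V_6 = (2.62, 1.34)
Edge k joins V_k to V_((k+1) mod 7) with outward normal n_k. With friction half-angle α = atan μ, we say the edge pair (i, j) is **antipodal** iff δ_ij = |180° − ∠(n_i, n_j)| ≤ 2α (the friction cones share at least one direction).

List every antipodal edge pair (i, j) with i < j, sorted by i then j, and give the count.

α = atan 0.6 = 30.96°;  2α = 61.93°
n_0 = (-0.1582, +0.9874)
n_1 = (-0.4942, +0.8693)
n_2 = (-0.8262, +0.5633)
n_3 = (-0.2644, -0.9644)
n_4 = (+0.6413, -0.7673)
n_5 = (+0.9946, -0.1037)
n_6 = (+0.4021, +0.9156)
  (0,1): δ = 159.49°  ·
  (0,2): δ = 133.39°  ·
  (0,3): δ = 24.44°  ✓
  (0,4): δ = 30.78°  ✓
  (0,5): δ = 74.94°  ·
  (0,6): δ = 147.18°  ·
  (1,2): δ = 153.90°  ·
  (1,3): δ = 44.95°  ✓
  (1,4): δ = 10.27°  ✓
  (1,5): δ = 54.43°  ✓
  (1,6): δ = 126.67°  ·
  (2,3): δ = 71.04°  ·
  (2,4): δ = 15.83°  ✓
  (2,5): δ = 28.33°  ✓
  (2,6): δ = 100.58°  ·
  (3,4): δ = 124.78°  ·
  (3,5): δ = 80.62°  ·
  (3,6): δ = 8.38°  ✓
  (4,5): δ = 135.84°  ·
  (4,6): δ = 63.60°  ·
  (5,6): δ = 107.76°  ·
antipodal pairs: 8

count = 8; pairs: (0,3), (0,4), (1,3), (1,4), (1,5), (2,4), (2,5), (3,6)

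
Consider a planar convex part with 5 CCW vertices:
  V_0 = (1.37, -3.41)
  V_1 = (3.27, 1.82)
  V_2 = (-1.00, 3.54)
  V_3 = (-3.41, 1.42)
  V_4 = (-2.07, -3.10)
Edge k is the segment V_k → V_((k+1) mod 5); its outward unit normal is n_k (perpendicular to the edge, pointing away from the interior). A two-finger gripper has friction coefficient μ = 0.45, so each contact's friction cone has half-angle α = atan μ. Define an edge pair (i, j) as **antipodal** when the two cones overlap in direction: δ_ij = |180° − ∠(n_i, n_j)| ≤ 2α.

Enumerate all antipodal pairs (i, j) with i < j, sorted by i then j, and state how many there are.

count = 4; pairs: (0,2), (0,3), (1,4), (2,4)

α = atan 0.45 = 24.23°;  2α = 48.46°
n_0 = (+0.9399, -0.3415)
n_1 = (+0.3736, +0.9276)
n_2 = (-0.6605, +0.7508)
n_3 = (-0.9588, -0.2842)
n_4 = (-0.0898, -0.9960)
  (0,1): δ = 91.97°  ·
  (0,2): δ = 28.70°  ✓
  (0,3): δ = 36.48°  ✓
  (0,4): δ = 104.82°  ·
  (1,2): δ = 116.72°  ·
  (1,3): δ = 51.55°  ·
  (1,4): δ = 16.79°  ✓
  (2,3): δ = 114.82°  ·
  (2,4): δ = 46.49°  ✓
  (3,4): δ = 111.66°  ·
antipodal pairs: 4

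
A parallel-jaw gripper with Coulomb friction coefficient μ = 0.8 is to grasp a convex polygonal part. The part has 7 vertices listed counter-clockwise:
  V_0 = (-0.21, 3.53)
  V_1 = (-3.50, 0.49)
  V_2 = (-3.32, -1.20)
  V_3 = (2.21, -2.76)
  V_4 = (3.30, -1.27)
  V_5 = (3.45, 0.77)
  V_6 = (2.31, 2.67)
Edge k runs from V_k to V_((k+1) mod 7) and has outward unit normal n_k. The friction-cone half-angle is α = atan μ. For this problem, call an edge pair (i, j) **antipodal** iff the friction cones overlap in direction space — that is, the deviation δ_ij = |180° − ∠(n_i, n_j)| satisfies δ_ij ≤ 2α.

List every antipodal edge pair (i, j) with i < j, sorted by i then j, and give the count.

α = atan 0.8 = 38.66°;  2α = 77.32°
n_0 = (-0.6787, +0.7345)
n_1 = (-0.9944, -0.1059)
n_2 = (-0.2715, -0.9624)
n_3 = (+0.8071, -0.5904)
n_4 = (+0.9973, -0.0733)
n_5 = (+0.8575, +0.5145)
n_6 = (+0.3230, +0.9464)
  (0,1): δ = 126.66°  ·
  (0,2): δ = 58.49°  ✓
  (0,3): δ = 11.07°  ✓
  (0,4): δ = 43.06°  ✓
  (0,5): δ = 78.23°  ·
  (0,6): δ = 118.42°  ·
  (1,2): δ = 111.83°  ·
  (1,3): δ = 42.27°  ✓
  (1,4): δ = 10.28°  ✓
  (1,5): δ = 24.88°  ✓
  (1,6): δ = 65.08°  ✓
  (2,3): δ = 110.43°  ·
  (2,4): δ = 78.45°  ·
  (2,5): δ = 43.28°  ✓
  (2,6): δ = 3.09°  ✓
  (3,4): δ = 148.02°  ·
  (3,5): δ = 112.85°  ·
  (3,6): δ = 72.66°  ✓
  (4,5): δ = 144.83°  ·
  (4,6): δ = 104.64°  ·
  (5,6): δ = 139.81°  ·
antipodal pairs: 10

count = 10; pairs: (0,2), (0,3), (0,4), (1,3), (1,4), (1,5), (1,6), (2,5), (2,6), (3,6)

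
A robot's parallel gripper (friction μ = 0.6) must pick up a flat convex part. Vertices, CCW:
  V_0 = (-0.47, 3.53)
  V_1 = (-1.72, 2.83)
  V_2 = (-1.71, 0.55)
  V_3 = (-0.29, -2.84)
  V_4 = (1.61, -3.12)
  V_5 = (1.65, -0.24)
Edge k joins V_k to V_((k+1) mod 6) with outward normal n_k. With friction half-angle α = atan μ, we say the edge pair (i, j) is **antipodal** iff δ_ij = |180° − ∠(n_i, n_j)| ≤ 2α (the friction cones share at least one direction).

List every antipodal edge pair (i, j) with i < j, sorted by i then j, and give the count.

count = 7; pairs: (0,3), (0,4), (1,4), (1,5), (2,4), (2,5), (3,5)

α = atan 0.6 = 30.96°;  2α = 61.93°
n_0 = (-0.4886, +0.8725)
n_1 = (-1.0000, -0.0044)
n_2 = (-0.9224, -0.3864)
n_3 = (-0.1458, -0.9893)
n_4 = (+0.9999, -0.0139)
n_5 = (+0.8716, +0.4902)
  (0,1): δ = 119.00°  ·
  (0,2): δ = 96.52°  ·
  (0,3): δ = 37.63°  ✓
  (0,4): δ = 59.96°  ✓
  (0,5): δ = 90.10°  ·
  (1,2): δ = 157.52°  ·
  (1,3): δ = 98.63°  ·
  (1,4): δ = 1.05°  ✓
  (1,5): δ = 29.10°  ✓
  (2,3): δ = 121.11°  ·
  (2,4): δ = 23.52°  ✓
  (2,5): δ = 6.62°  ✓
  (3,4): δ = 82.41°  ·
  (3,5): δ = 52.27°  ✓
  (4,5): δ = 149.85°  ·
antipodal pairs: 7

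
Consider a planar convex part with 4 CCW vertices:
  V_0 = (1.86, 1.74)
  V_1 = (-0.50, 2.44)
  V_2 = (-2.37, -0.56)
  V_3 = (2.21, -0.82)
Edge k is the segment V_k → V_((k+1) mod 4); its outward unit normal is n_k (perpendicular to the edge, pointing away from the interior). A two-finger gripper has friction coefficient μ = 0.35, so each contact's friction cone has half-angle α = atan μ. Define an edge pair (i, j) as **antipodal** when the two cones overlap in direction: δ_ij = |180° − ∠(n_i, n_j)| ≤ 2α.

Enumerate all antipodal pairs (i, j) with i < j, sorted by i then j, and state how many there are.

α = atan 0.35 = 19.29°;  2α = 38.58°
n_0 = (+0.2844, +0.9587)
n_1 = (-0.8486, +0.5290)
n_2 = (-0.0567, -0.9984)
n_3 = (+0.9908, +0.1355)
  (0,1): δ = 105.42°  ·
  (0,2): δ = 13.27°  ✓
  (0,3): δ = 114.31°  ·
  (1,2): δ = 61.31°  ·
  (1,3): δ = 39.72°  ·
  (2,3): δ = 78.97°  ·
antipodal pairs: 1

count = 1; pairs: (0,2)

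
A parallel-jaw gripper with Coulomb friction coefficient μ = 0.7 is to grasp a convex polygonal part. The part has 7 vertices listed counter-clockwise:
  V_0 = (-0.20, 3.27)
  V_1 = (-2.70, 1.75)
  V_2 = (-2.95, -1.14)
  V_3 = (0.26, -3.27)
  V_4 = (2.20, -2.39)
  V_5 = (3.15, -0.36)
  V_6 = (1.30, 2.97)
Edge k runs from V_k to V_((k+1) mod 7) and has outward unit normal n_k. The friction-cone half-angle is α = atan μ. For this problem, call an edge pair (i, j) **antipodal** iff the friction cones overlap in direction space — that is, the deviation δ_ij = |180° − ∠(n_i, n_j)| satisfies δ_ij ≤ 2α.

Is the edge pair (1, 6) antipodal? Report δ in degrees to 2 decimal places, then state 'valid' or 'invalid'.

δ = 83.63°, invalid

α = atan 0.7 = 34.99°;  2α = 69.98°
edge 1: e_1 = (-0.25, -2.89);  n_1 = (-0.9963, +0.0862)
edge 6: e_6 = (-1.50, +0.30);  n_6 = (+0.1961, +0.9806)
∠(n_1, n_6) = 96.37°
δ = |180° − 96.37°| = 83.63°
83.63° > 2α = 69.98°  →  invalid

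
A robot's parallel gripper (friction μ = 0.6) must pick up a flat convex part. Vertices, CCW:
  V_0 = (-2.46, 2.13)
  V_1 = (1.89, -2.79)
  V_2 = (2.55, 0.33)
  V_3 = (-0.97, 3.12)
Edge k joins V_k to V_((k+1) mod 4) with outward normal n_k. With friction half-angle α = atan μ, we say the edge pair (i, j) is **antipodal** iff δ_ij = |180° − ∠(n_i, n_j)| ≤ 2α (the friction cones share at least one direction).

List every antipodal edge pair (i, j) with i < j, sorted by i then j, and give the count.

α = atan 0.6 = 30.96°;  2α = 61.93°
n_0 = (-0.7492, -0.6624)
n_1 = (+0.9783, -0.2070)
n_2 = (+0.6212, +0.7837)
n_3 = (-0.5534, +0.8329)
  (0,1): δ = 53.43°  ✓
  (0,2): δ = 10.12°  ✓
  (0,3): δ = 82.12°  ·
  (1,2): δ = 116.46°  ·
  (1,3): δ = 44.45°  ✓
  (2,3): δ = 108.00°  ·
antipodal pairs: 3

count = 3; pairs: (0,1), (0,2), (1,3)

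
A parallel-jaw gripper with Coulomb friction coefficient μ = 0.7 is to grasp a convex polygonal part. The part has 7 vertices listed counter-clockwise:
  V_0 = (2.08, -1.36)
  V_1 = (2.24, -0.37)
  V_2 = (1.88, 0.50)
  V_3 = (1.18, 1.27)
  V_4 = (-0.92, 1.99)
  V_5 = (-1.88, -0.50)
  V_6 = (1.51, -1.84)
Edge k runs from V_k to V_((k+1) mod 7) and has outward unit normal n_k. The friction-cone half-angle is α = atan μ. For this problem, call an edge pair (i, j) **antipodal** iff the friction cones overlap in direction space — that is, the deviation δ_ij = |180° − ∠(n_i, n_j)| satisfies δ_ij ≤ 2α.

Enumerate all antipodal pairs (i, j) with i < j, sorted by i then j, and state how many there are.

α = atan 0.7 = 34.99°;  2α = 69.98°
n_0 = (+0.9872, -0.1595)
n_1 = (+0.9240, +0.3824)
n_2 = (+0.7399, +0.6727)
n_3 = (+0.3243, +0.9459)
n_4 = (-0.9331, +0.3597)
n_5 = (-0.3676, -0.9300)
n_6 = (+0.6441, -0.7649)
  (0,1): δ = 148.34°  ·
  (0,2): δ = 128.55°  ·
  (0,3): δ = 99.74°  ·
  (0,4): δ = 11.90°  ✓
  (0,5): δ = 77.61°  ·
  (0,6): δ = 139.28°  ·
  (1,2): δ = 160.21°  ·
  (1,3): δ = 131.40°  ·
  (1,4): δ = 43.56°  ✓
  (1,5): δ = 45.95°  ✓
  (1,6): δ = 107.62°  ·
  (2,3): δ = 151.20°  ·
  (2,4): δ = 63.36°  ✓
  (2,5): δ = 26.16°  ✓
  (2,6): δ = 87.83°  ·
  (3,4): δ = 92.16°  ·
  (3,5): δ = 2.64°  ✓
  (3,6): δ = 59.03°  ✓
  (4,5): δ = 90.48°  ·
  (4,6): δ = 28.82°  ✓
  (5,6): δ = 118.33°  ·
antipodal pairs: 8

count = 8; pairs: (0,4), (1,4), (1,5), (2,4), (2,5), (3,5), (3,6), (4,6)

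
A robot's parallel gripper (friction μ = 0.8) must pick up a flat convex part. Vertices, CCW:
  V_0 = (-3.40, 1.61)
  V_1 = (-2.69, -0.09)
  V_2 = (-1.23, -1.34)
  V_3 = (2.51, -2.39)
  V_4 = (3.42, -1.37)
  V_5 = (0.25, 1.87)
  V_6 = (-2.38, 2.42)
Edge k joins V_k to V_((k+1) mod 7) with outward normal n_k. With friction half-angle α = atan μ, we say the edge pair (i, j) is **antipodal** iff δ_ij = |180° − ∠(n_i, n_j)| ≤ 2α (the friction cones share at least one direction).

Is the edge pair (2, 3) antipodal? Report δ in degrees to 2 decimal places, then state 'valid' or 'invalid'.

α = atan 0.8 = 38.66°;  2α = 77.32°
edge 2: e_2 = (+3.74, -1.05);  n_2 = (-0.2703, -0.9628)
edge 3: e_3 = (+0.91, +1.02);  n_3 = (+0.7462, -0.6657)
∠(n_2, n_3) = 63.94°
δ = |180° − 63.94°| = 116.06°
116.06° > 2α = 77.32°  →  invalid

δ = 116.06°, invalid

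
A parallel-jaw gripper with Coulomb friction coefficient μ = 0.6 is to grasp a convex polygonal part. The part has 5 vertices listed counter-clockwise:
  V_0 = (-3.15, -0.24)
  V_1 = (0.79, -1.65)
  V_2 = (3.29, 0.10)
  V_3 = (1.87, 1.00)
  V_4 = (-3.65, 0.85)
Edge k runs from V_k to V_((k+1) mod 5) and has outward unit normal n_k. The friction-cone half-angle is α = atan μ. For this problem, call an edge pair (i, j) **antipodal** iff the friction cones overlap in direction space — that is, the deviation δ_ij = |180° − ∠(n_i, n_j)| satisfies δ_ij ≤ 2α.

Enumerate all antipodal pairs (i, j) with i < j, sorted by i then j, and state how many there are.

count = 4; pairs: (0,2), (0,3), (1,3), (2,4)

α = atan 0.6 = 30.96°;  2α = 61.93°
n_0 = (-0.3369, -0.9415)
n_1 = (+0.5735, -0.8192)
n_2 = (+0.5353, +0.8446)
n_3 = (-0.0272, +0.9996)
n_4 = (-0.9089, -0.4169)
  (0,1): δ = 125.32°  ·
  (0,2): δ = 12.68°  ✓
  (0,3): δ = 21.25°  ✓
  (0,4): δ = 134.33°  ·
  (1,2): δ = 67.36°  ·
  (1,3): δ = 33.44°  ✓
  (1,4): δ = 79.65°  ·
  (2,3): δ = 146.08°  ·
  (2,4): δ = 32.99°  ✓
  (3,4): δ = 66.91°  ·
antipodal pairs: 4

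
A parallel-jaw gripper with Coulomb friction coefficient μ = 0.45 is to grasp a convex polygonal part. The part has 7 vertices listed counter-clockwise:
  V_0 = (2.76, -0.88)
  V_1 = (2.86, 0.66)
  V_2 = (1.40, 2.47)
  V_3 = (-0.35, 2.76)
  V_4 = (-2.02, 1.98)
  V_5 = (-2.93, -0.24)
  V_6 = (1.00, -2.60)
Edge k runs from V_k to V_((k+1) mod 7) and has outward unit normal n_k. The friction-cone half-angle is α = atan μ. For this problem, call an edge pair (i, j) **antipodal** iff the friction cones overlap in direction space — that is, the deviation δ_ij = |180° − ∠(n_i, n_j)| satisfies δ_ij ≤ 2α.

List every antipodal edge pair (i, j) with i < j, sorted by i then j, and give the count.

count = 5; pairs: (0,4), (1,5), (2,5), (3,6), (4,6)

α = atan 0.45 = 24.23°;  2α = 48.46°
n_0 = (+0.9979, -0.0648)
n_1 = (+0.7783, +0.6278)
n_2 = (+0.1635, +0.9865)
n_3 = (-0.4232, +0.9060)
n_4 = (-0.9253, +0.3793)
n_5 = (-0.5148, -0.8573)
n_6 = (+0.6989, -0.7152)
  (0,1): δ = 137.39°  ·
  (0,2): δ = 95.69°  ·
  (0,3): δ = 61.25°  ·
  (0,4): δ = 18.57°  ✓
  (0,5): δ = 62.73°  ·
  (0,6): δ = 138.06°  ·
  (1,2): δ = 138.30°  ·
  (1,3): δ = 103.86°  ·
  (1,4): δ = 61.18°  ·
  (1,5): δ = 20.12°  ✓
  (1,6): δ = 95.45°  ·
  (2,3): δ = 145.56°  ·
  (2,4): δ = 102.88°  ·
  (2,5): δ = 21.58°  ✓
  (2,6): δ = 53.75°  ·
  (3,4): δ = 137.32°  ·
  (3,5): δ = 56.02°  ·
  (3,6): δ = 19.31°  ✓
  (4,5): δ = 98.70°  ·
  (4,6): δ = 23.37°  ✓
  (5,6): δ = 104.67°  ·
antipodal pairs: 5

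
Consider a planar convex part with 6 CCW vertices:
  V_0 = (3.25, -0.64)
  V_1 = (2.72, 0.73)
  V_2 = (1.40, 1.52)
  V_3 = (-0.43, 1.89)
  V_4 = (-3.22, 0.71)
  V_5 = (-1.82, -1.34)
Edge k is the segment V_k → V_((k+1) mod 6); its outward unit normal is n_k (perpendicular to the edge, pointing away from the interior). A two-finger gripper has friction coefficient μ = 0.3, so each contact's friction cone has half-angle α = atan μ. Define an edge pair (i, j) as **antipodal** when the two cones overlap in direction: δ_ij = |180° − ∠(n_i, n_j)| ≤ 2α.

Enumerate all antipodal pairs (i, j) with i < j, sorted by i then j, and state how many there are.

α = atan 0.3 = 16.70°;  2α = 33.40°
n_0 = (+0.9326, +0.3608)
n_1 = (+0.5135, +0.8581)
n_2 = (+0.1982, +0.9802)
n_3 = (-0.3895, +0.9210)
n_4 = (-0.8258, -0.5640)
n_5 = (+0.1368, -0.9906)
  (0,1): δ = 142.05°  ·
  (0,2): δ = 122.58°  ·
  (0,3): δ = 88.22°  ·
  (0,4): δ = 13.18°  ✓
  (0,5): δ = 76.71°  ·
  (1,2): δ = 160.53°  ·
  (1,3): δ = 126.17°  ·
  (1,4): δ = 24.77°  ✓
  (1,5): δ = 38.76°  ·
  (2,3): δ = 145.64°  ·
  (2,4): δ = 44.24°  ·
  (2,5): δ = 19.29°  ✓
  (3,4): δ = 78.60°  ·
  (3,5): δ = 15.06°  ✓
  (4,5): δ = 116.47°  ·
antipodal pairs: 4

count = 4; pairs: (0,4), (1,4), (2,5), (3,5)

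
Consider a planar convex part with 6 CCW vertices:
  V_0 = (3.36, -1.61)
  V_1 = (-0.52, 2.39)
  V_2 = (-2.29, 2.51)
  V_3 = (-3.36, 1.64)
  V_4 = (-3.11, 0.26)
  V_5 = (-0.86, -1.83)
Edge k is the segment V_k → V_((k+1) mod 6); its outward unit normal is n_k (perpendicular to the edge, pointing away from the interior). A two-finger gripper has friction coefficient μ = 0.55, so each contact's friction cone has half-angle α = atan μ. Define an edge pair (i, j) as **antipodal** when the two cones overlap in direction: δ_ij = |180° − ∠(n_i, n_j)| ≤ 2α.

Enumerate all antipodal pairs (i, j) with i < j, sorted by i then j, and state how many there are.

count = 6; pairs: (0,3), (0,4), (0,5), (1,4), (1,5), (2,5)

α = atan 0.55 = 28.81°;  2α = 57.62°
n_0 = (+0.7178, +0.6963)
n_1 = (+0.0676, +0.9977)
n_2 = (-0.6309, +0.7759)
n_3 = (-0.9840, -0.1783)
n_4 = (-0.6806, -0.7327)
n_5 = (+0.0521, -0.9986)
  (0,1): δ = 138.01°  ·
  (0,2): δ = 95.01°  ·
  (0,3): δ = 33.86°  ✓
  (0,4): δ = 2.98°  ✓
  (0,5): δ = 48.86°  ✓
  (1,2): δ = 137.01°  ·
  (1,3): δ = 75.85°  ·
  (1,4): δ = 39.01°  ✓
  (1,5): δ = 6.86°  ✓
  (2,3): δ = 118.85°  ·
  (2,4): δ = 82.00°  ·
  (2,5): δ = 36.13°  ✓
  (3,4): δ = 143.16°  ·
  (3,5): δ = 97.28°  ·
  (4,5): δ = 134.13°  ·
antipodal pairs: 6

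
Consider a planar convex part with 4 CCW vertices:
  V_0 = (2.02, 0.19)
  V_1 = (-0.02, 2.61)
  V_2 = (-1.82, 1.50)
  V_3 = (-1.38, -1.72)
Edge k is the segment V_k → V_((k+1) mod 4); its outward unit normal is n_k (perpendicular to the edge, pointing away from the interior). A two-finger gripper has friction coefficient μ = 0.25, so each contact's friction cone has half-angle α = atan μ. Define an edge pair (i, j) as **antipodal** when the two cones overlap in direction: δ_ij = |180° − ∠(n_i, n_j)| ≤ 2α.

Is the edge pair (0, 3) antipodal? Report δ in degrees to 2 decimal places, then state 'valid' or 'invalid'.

δ = 79.20°, invalid

α = atan 0.25 = 14.04°;  2α = 28.07°
edge 0: e_0 = (-2.04, +2.42);  n_0 = (+0.7646, +0.6445)
edge 3: e_3 = (+3.40, +1.91);  n_3 = (+0.4898, -0.8718)
∠(n_0, n_3) = 100.80°
δ = |180° − 100.80°| = 79.20°
79.20° > 2α = 28.07°  →  invalid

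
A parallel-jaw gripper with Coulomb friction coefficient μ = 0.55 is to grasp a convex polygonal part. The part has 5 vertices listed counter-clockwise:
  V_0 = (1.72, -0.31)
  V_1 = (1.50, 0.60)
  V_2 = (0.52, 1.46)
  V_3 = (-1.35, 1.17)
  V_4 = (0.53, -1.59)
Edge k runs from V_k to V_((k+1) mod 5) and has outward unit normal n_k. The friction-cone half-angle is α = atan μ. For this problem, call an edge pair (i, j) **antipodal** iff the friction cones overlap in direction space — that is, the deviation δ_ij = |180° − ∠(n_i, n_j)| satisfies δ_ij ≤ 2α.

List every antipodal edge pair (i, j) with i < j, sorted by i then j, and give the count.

α = atan 0.55 = 28.81°;  2α = 57.62°
n_0 = (+0.9720, +0.2350)
n_1 = (+0.6596, +0.7516)
n_2 = (-0.1532, +0.9882)
n_3 = (-0.8265, -0.5630)
n_4 = (+0.7324, -0.6809)
  (0,1): δ = 144.86°  ·
  (0,2): δ = 94.78°  ·
  (0,3): δ = 20.67°  ✓
  (0,4): δ = 123.50°  ·
  (1,2): δ = 129.92°  ·
  (1,3): δ = 14.47°  ✓
  (1,4): δ = 88.36°  ·
  (2,3): δ = 64.55°  ·
  (2,4): δ = 38.27°  ✓
  (3,4): δ = 77.17°  ·
antipodal pairs: 3

count = 3; pairs: (0,3), (1,3), (2,4)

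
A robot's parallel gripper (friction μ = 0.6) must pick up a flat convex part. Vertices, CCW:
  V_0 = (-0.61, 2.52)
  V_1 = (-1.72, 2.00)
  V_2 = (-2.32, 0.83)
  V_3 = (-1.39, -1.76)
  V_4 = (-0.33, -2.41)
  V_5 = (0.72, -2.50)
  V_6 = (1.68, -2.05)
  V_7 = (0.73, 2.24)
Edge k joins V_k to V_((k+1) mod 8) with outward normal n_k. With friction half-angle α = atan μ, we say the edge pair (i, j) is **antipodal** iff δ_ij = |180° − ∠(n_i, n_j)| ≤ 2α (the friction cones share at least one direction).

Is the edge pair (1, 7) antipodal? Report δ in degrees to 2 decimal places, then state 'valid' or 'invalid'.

α = atan 0.6 = 30.96°;  2α = 61.93°
edge 1: e_1 = (-0.60, -1.17);  n_1 = (-0.8898, +0.4563)
edge 7: e_7 = (-1.34, +0.28);  n_7 = (+0.2045, +0.9789)
∠(n_1, n_7) = 74.65°
δ = |180° − 74.65°| = 105.35°
105.35° > 2α = 61.93°  →  invalid

δ = 105.35°, invalid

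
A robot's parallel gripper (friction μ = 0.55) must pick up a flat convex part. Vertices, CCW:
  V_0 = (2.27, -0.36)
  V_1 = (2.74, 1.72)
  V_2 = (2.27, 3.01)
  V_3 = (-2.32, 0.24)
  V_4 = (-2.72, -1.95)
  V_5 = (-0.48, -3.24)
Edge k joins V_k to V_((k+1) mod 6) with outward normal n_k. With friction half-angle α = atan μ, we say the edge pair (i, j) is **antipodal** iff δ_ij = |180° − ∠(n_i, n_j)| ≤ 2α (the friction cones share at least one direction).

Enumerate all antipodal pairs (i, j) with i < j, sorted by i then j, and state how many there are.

α = atan 0.55 = 28.81°;  2α = 57.62°
n_0 = (+0.9754, -0.2204)
n_1 = (+0.9396, +0.3423)
n_2 = (-0.5167, +0.8562)
n_3 = (-0.9837, +0.1797)
n_4 = (-0.4991, -0.8666)
n_5 = (+0.7232, -0.6906)
  (0,1): δ = 147.25°  ·
  (0,2): δ = 46.16°  ✓
  (0,3): δ = 2.38°  ✓
  (0,4): δ = 72.80°  ·
  (0,5): δ = 149.06°  ·
  (1,2): δ = 78.91°  ·
  (1,3): δ = 30.37°  ✓
  (1,4): δ = 40.04°  ✓
  (1,5): δ = 116.30°  ·
  (2,3): δ = 131.46°  ·
  (2,4): δ = 61.05°  ·
  (2,5): δ = 15.21°  ✓
  (3,4): δ = 109.59°  ·
  (3,5): δ = 33.33°  ✓
  (4,5): δ = 103.74°  ·
antipodal pairs: 6

count = 6; pairs: (0,2), (0,3), (1,3), (1,4), (2,5), (3,5)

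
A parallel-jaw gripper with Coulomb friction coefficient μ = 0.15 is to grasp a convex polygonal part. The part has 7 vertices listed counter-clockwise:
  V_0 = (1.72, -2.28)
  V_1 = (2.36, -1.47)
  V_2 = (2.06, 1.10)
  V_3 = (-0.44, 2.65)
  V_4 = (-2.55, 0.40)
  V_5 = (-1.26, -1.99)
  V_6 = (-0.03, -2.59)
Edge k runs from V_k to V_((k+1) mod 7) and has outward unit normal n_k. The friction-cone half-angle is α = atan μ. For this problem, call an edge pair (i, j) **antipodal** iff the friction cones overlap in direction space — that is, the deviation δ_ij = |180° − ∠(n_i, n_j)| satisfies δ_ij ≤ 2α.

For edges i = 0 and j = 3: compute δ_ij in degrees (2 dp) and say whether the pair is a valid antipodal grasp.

α = atan 0.15 = 8.53°;  2α = 17.06°
edge 0: e_0 = (+0.64, +0.81);  n_0 = (+0.7846, -0.6200)
edge 3: e_3 = (-2.11, -2.25);  n_3 = (-0.7294, +0.6840)
∠(n_0, n_3) = 175.15°
δ = |180° − 175.15°| = 4.85°
4.85° ≤ 2α = 17.06°  →  valid

δ = 4.85°, valid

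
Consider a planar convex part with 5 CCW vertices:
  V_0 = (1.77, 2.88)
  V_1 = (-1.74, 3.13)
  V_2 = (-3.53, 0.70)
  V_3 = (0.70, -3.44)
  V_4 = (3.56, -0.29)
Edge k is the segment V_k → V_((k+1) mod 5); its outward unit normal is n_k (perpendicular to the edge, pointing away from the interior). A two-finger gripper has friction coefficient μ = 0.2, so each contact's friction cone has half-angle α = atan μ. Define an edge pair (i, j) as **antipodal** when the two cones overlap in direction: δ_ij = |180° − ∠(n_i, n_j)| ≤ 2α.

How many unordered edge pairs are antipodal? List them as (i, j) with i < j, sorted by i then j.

count = 2; pairs: (1,3), (2,4)

α = atan 0.2 = 11.31°;  2α = 22.62°
n_0 = (+0.0710, +0.9975)
n_1 = (-0.8051, +0.5931)
n_2 = (-0.6995, -0.7147)
n_3 = (+0.7404, -0.6722)
n_4 = (+0.8708, +0.4917)
  (0,1): δ = 122.30°  ·
  (0,2): δ = 40.31°  ·
  (0,3): δ = 51.84°  ·
  (0,4): δ = 123.53°  ·
  (1,2): δ = 98.01°  ·
  (1,3): δ = 5.86°  ✓
  (1,4): δ = 65.83°  ·
  (2,3): δ = 87.85°  ·
  (2,4): δ = 16.16°  ✓
  (3,4): δ = 108.31°  ·
antipodal pairs: 2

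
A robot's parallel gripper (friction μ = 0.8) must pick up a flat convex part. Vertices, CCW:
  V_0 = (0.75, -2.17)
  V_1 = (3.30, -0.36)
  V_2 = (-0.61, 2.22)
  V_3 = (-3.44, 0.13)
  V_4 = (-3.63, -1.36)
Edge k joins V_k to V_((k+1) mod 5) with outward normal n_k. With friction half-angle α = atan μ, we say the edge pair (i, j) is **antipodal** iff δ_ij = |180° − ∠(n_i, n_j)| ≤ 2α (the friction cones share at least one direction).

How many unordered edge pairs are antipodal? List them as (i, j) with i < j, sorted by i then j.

α = atan 0.8 = 38.66°;  2α = 77.32°
n_0 = (+0.5788, -0.8155)
n_1 = (+0.5508, +0.8347)
n_2 = (-0.5941, +0.8044)
n_3 = (-0.9920, +0.1265)
n_4 = (-0.1818, -0.9833)
  (0,1): δ = 68.79°  ✓
  (0,2): δ = 1.08°  ✓
  (0,3): δ = 47.37°  ✓
  (0,4): δ = 134.16°  ·
  (1,2): δ = 110.13°  ·
  (1,3): δ = 63.85°  ✓
  (1,4): δ = 22.94°  ✓
  (2,3): δ = 133.71°  ·
  (2,4): δ = 46.92°  ✓
  (3,4): δ = 93.21°  ·
antipodal pairs: 6

count = 6; pairs: (0,1), (0,2), (0,3), (1,3), (1,4), (2,4)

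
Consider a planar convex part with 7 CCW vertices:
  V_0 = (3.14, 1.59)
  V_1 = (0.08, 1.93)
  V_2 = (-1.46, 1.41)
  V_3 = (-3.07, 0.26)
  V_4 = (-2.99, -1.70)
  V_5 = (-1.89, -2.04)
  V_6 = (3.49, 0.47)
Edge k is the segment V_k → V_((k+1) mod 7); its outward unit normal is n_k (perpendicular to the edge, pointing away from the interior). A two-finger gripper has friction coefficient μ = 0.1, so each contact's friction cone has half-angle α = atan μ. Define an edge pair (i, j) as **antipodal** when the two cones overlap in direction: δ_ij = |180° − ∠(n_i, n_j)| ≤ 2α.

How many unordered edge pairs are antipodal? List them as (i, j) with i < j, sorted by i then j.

count = 3; pairs: (0,4), (1,5), (2,5)

α = atan 0.1 = 5.71°;  2α = 11.42°
n_0 = (+0.1104, +0.9939)
n_1 = (-0.3199, +0.9474)
n_2 = (-0.5812, +0.8137)
n_3 = (-0.9992, -0.0408)
n_4 = (-0.2953, -0.9554)
n_5 = (+0.4228, -0.9062)
n_6 = (+0.9545, +0.2983)
  (0,1): δ = 155.00°  ·
  (0,2): δ = 138.12°  ·
  (0,3): δ = 81.32°  ·
  (0,4): δ = 10.84°  ✓
  (0,5): δ = 31.35°  ·
  (0,6): δ = 113.69°  ·
  (1,2): δ = 163.12°  ·
  (1,3): δ = 106.32°  ·
  (1,4): δ = 35.83°  ·
  (1,5): δ = 6.35°  ✓
  (1,6): δ = 88.70°  ·
  (2,3): δ = 123.20°  ·
  (2,4): δ = 52.71°  ·
  (2,5): δ = 10.53°  ✓
  (2,6): δ = 71.82°  ·
  (3,4): δ = 109.51°  ·
  (3,5): δ = 67.33°  ·
  (3,6): δ = 15.02°  ·
  (4,5): δ = 137.81°  ·
  (4,6): δ = 55.47°  ·
  (5,6): δ = 97.66°  ·
antipodal pairs: 3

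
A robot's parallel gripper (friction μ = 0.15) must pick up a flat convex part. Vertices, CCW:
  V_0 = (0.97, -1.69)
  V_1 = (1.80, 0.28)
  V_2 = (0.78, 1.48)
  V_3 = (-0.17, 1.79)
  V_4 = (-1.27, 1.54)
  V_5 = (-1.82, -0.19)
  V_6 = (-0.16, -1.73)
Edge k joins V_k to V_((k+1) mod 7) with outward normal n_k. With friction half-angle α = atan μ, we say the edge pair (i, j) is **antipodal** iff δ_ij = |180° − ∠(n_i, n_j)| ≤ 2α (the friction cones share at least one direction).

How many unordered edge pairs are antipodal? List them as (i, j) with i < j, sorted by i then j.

count = 3; pairs: (0,4), (1,5), (3,6)

α = atan 0.15 = 8.53°;  2α = 17.06°
n_0 = (+0.9215, -0.3883)
n_1 = (+0.7619, +0.6476)
n_2 = (+0.3102, +0.9507)
n_3 = (-0.2216, +0.9751)
n_4 = (-0.9530, +0.3030)
n_5 = (-0.6801, -0.7331)
n_6 = (+0.0354, -0.9994)
  (0,1): δ = 116.79°  ·
  (0,2): δ = 85.23°  ·
  (0,3): δ = 54.35°  ·
  (0,4): δ = 5.21°  ✓
  (0,5): δ = 69.99°  ·
  (0,6): δ = 114.87°  ·
  (1,2): δ = 148.44°  ·
  (1,3): δ = 117.56°  ·
  (1,4): δ = 58.00°  ·
  (1,5): δ = 6.78°  ✓
  (1,6): δ = 51.66°  ·
  (2,3): δ = 149.12°  ·
  (2,4): δ = 89.56°  ·
  (2,5): δ = 24.78°  ·
  (2,6): δ = 20.10°  ·
  (3,4): δ = 120.44°  ·
  (3,5): δ = 55.66°  ·
  (3,6): δ = 10.78°  ✓
  (4,5): δ = 115.22°  ·
  (4,6): δ = 70.34°  ·
  (5,6): δ = 135.12°  ·
antipodal pairs: 3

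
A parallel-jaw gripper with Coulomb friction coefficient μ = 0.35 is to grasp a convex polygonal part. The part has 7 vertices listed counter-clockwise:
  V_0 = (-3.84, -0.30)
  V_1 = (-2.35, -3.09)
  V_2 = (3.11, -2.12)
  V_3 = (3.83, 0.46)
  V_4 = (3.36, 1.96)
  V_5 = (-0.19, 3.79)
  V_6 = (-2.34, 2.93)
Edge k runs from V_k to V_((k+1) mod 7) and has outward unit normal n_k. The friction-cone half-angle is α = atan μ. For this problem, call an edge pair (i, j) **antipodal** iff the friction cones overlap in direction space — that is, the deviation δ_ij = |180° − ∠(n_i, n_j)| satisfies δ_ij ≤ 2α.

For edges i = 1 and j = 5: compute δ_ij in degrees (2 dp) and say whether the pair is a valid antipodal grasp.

α = atan 0.35 = 19.29°;  2α = 38.58°
edge 1: e_1 = (+5.46, +0.97);  n_1 = (+0.1749, -0.9846)
edge 5: e_5 = (-2.15, -0.86);  n_5 = (-0.3714, +0.9285)
∠(n_1, n_5) = 168.27°
δ = |180° − 168.27°| = 11.73°
11.73° ≤ 2α = 38.58°  →  valid

δ = 11.73°, valid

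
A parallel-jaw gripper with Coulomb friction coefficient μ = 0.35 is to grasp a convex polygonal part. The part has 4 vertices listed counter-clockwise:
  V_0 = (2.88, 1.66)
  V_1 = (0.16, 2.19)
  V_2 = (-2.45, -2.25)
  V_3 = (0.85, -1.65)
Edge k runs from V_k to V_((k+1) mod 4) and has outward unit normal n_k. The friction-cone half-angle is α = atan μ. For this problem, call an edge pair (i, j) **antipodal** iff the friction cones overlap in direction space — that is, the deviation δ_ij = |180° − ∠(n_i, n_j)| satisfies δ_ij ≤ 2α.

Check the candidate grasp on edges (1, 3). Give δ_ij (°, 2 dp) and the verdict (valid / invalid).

α = atan 0.35 = 19.29°;  2α = 38.58°
edge 1: e_1 = (-2.61, -4.44);  n_1 = (-0.8621, +0.5068)
edge 3: e_3 = (+2.03, +3.31);  n_3 = (+0.8525, -0.5228)
∠(n_1, n_3) = 178.93°
δ = |180° − 178.93°| = 1.07°
1.07° ≤ 2α = 38.58°  →  valid

δ = 1.07°, valid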